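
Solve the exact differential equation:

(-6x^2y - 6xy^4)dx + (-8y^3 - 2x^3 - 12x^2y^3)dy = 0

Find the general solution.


Check exactness: ∂M/∂y = -6x^2 - 24xy^3 and ∂N/∂x = -6x^2 - 24xy^3; equal, so the equation is exact.
Integrate M with respect to x (treating y as constant): ∫M dx = -2x^3y - 3x^2y^4 + h(y).
Differentiate w.r.t. y and set equal to N: the x-dependent terms already match, leaving h'(y) = -8y^3. Integrate: h(y) = -2y^4.
So F(x,y) = -2y^4 - 2x^3y - 3x^2y^4.
General solution: -2y^4 - 2x^3y - 3x^2y^4 = C.


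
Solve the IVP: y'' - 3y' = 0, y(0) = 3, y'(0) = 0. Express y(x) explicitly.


Characteristic roots of r² - 3r = 0 are 0, 3.
General solution y = c₁ + c₂ e^(3x).
Apply y(0) = 3: c₁ + c₂ = 3. Apply y'(0) = 0: 0 c₁ + 3 c₂ = 0.
Solve: c₁ = 3, c₂ = 0.
Particular solution: y = 3 + 0e^(3x).


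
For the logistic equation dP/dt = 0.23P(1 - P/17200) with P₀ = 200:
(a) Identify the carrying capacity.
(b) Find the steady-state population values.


Logistic ODE dP/dt = 0.23P(1 - P/17200) has equilibria where dP/dt = 0, i.e. P = 0 or P = 17200.
The coefficient (1 - P/K) = 0 when P = K, identifying K = 17200 as the carrying capacity.
(a) K = 17200; (b) equilibria P = 0 and P = 17200.


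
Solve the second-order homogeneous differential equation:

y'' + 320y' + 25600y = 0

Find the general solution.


Characteristic equation: r² + 320r + 25600 = 0, i.e. (r + 160)² = 0.
Repeated root r = -160; include an x factor for the second linearly independent solution.
General solution: y = (C₁ + C₂x)e^(-160x).


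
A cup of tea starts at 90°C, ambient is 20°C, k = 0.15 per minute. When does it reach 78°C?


From T(t) = T_a + (T₀ - T_a)e^(-kt), set T(t) = 78:
(78 - 20) / (90 - 20) = e^(-0.15t), so t = -ln(0.829)/0.15 ≈ 1.3 minutes.


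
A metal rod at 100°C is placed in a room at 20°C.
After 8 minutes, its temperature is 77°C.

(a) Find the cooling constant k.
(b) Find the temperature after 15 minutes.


Newton's law: T(t) = T_a + (T₀ - T_a)e^(-kt).
(a) Use T(8) = 77: (77 - 20)/(100 - 20) = e^(-k·8), so k = -ln(0.713)/8 ≈ 0.0424.
(b) Apply k to t = 15: T(15) = 20 + (80)e^(-0.636) ≈ 62.4°C.


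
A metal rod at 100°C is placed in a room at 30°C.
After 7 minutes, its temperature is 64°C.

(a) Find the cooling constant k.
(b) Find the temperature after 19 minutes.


Newton's law: T(t) = T_a + (T₀ - T_a)e^(-kt).
(a) Use T(7) = 64: (64 - 30)/(100 - 30) = e^(-k·7), so k = -ln(0.486)/7 ≈ 0.1032.
(b) Apply k to t = 19: T(19) = 30 + (70)e^(-1.960) ≈ 39.9°C.


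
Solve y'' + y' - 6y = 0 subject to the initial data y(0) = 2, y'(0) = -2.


Characteristic roots of r² + r - 6 = 0 are 2, -3.
General solution y = c₁ e^(2x) + c₂ e^(-3x).
Apply y(0) = 2: c₁ + c₂ = 2. Apply y'(0) = -2: 2 c₁ - 3 c₂ = -2.
Solve: c₁ = 4/5, c₂ = 6/5.
Particular solution: y = (4/5)e^(2x) + (6/5)e^(-3x).


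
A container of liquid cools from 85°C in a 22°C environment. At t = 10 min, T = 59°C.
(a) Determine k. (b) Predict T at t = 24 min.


Newton's law: T(t) = T_a + (T₀ - T_a)e^(-kt).
(a) Use T(10) = 59: (59 - 22)/(85 - 22) = e^(-k·10), so k = -ln(0.587)/10 ≈ 0.0532.
(b) Apply k to t = 24: T(24) = 22 + (63)e^(-1.277) ≈ 39.6°C.


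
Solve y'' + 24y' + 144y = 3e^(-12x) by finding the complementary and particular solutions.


Characteristic polynomial (r + 12)² = 0; repeated root r = -12.
y_h = (C₁ + C₂x)e^(-12x). Forcing matches the repeated root (resonance), so try y_p = Ax² e^(-12x).
Substitute and solve for A: 2A = 3, so A = 3/2.
General solution: y = (C₁ + C₂x + (3/2)x²)e^(-12x).


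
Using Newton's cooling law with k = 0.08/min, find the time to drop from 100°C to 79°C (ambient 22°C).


From T(t) = T_a + (T₀ - T_a)e^(-kt), set T(t) = 79:
(79 - 22) / (100 - 22) = e^(-0.08t), so t = -ln(0.731)/0.08 ≈ 3.9 minutes.


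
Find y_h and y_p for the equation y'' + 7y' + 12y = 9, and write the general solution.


Characteristic roots of r² + 7r + 12 = 0 are -3, -4.
y_h = C₁e^(-3x) + C₂e^(-4x).
Constant forcing; try y_p = A. Then 12A = 9 ⇒ A = 3/4.
General solution: y = C₁e^(-3x) + C₂e^(-4x) + 3/4.


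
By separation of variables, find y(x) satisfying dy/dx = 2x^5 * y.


Separate variables: dy/y = 2x^5 dx.
Integrate: ln|y| = (1/3)x^6 + C₀.
Exponentiate: y = Ce^((1/3)x^6).


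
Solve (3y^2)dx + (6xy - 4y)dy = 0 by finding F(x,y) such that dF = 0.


Check exactness: ∂M/∂y = 6y and ∂N/∂x = 6y; equal, so the equation is exact.
Integrate M with respect to x (treating y as constant): ∫M dx = 3xy^2 + h(y).
Differentiate w.r.t. y and set equal to N: the x-dependent terms already match, leaving h'(y) = -4y. Integrate: h(y) = -2y^2.
So F(x,y) = 3xy^2 - 2y^2.
General solution: 3xy^2 - 2y^2 = C.


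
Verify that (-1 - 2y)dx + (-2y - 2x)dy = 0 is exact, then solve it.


Check exactness: ∂M/∂y = -2 and ∂N/∂x = -2; equal, so the equation is exact.
Integrate M with respect to x (treating y as constant): ∫M dx = -x - 2xy + h(y).
Differentiate w.r.t. y and set equal to N: the x-dependent terms already match, leaving h'(y) = -2y. Integrate: h(y) = -y^2.
So F(x,y) = -y^2 - x - 2xy.
General solution: -y^2 - x - 2xy = C.


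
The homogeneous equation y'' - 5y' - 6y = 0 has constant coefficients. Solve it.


Characteristic equation: r² - 5r - 6 = 0.
Factor: (r - 6)(r + 1) = 0 ⇒ r = 6, -1 (distinct real).
General solution: y = C₁e^(6x) + C₂e^(-x).


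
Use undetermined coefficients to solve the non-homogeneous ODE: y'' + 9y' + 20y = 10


Characteristic roots of r² + 9r + 20 = 0 are -4, -5.
y_h = C₁e^(-4x) + C₂e^(-5x).
Constant forcing; try y_p = A. Then 20A = 10 ⇒ A = 1/2.
General solution: y = C₁e^(-4x) + C₂e^(-5x) + 1/2.


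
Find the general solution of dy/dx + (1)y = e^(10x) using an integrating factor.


P(x) = 1 ⇒ μ = e^(x).
(μ y)' = e^(11x) ⇒ μ y = e^(11x)/11 + C.
Divide by μ: y = (1/11)e^(10x) + Ce^(-x).


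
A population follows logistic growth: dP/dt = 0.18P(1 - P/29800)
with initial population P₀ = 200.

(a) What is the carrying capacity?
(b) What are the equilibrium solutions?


Logistic ODE dP/dt = 0.18P(1 - P/29800) has equilibria where dP/dt = 0, i.e. P = 0 or P = 29800.
The coefficient (1 - P/K) = 0 when P = K, identifying K = 29800 as the carrying capacity.
(a) K = 29800; (b) equilibria P = 0 and P = 29800.


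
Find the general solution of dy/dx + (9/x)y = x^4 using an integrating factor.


P(x) = 9/x ⇒ μ = x^9.
(x^9 y)' = x^13 ⇒ x^9 y = x^14/(14) + C.
Solve for y: y = (1/14)x^5 + C/x^9.


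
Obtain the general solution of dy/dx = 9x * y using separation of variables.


Separate variables: dy/y = 9x dx.
Integrate: ln|y| = (9/2)x^2 + C₀.
Exponentiate: y = Ce^((9/2)x^2).


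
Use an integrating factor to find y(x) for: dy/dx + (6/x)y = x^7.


P(x) = 6/x ⇒ μ = x^6.
(x^6 y)' = x^13 ⇒ x^6 y = x^14/(14) + C.
Solve for y: y = (1/14)x^8 + C/x^6.


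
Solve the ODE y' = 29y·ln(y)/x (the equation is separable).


Separate: dy/[y ln(y)] = 29 dx/x.
Substitute u = ln(y): du/u = 29 dx/x.
Integrate: ln|ln(y)| = 29ln|x| + C₀, hence ln(y) = C·x^29.


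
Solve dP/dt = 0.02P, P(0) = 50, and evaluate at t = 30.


The ODE dP/dt = 0.02P has solution P(t) = P(0)e^(0.02t).
Substitute P(0) = 50 and t = 30: P(30) = 50 e^(0.60) ≈ 91.


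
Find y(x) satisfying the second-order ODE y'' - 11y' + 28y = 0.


Characteristic equation: r² - 11r + 28 = 0.
Factor: (r - 4)(r - 7) = 0 ⇒ r = 4, 7 (distinct real).
General solution: y = C₁e^(4x) + C₂e^(7x).


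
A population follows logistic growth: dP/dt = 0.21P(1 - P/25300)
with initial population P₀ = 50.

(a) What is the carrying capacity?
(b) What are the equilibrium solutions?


Logistic ODE dP/dt = 0.21P(1 - P/25300) has equilibria where dP/dt = 0, i.e. P = 0 or P = 25300.
The coefficient (1 - P/K) = 0 when P = K, identifying K = 25300 as the carrying capacity.
(a) K = 25300; (b) equilibria P = 0 and P = 25300.


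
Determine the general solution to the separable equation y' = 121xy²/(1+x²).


Separate: dy/y² = 121x/(1+x²) dx.
Integrate LHS: ∫ dy/y² = -1/y.
Integrate RHS via u = 1+x²: (121/2)ln(1+x²) + C.
Result: -1/y = (121/2)ln(1+x²) + C.


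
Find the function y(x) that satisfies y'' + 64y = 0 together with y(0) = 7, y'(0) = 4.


Characteristic roots of r² + 64 = 0 are ±8i, so y = C₁cos(8x) + C₂sin(8x).
Apply y(0) = 7: C₁ = 7. Differentiate and apply y'(0) = 4: 8·C₂ = 4, so C₂ = 1/2.
Particular solution: y = 7cos(8x) + (1/2)sin(8x).


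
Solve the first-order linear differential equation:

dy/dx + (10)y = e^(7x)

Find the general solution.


P(x) = 10 ⇒ μ = e^(10x).
(μ y)' = e^(17x) ⇒ μ y = e^(17x)/17 + C.
Divide by μ: y = (1/17)e^(7x) + Ce^(-10x).


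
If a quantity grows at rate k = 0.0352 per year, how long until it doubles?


Exponential growth: P(t) = P₀ e^(0.0352t). Set P(t)/P₀ = 2: e^(0.0352t) = 2.
Solve: t = ln(2)/0.0352 ≈ 19.69 years.


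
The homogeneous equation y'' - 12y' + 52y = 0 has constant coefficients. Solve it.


Characteristic equation: r² - 12r + 52 = 0.
Discriminant is negative; roots r = 6 ± 4i (complex conjugate pair).
General solution uses e^(α x)(C₁ cos(β x) + C₂ sin(β x)): y = e^(6x)(C₁cos(4x) + C₂sin(4x)).


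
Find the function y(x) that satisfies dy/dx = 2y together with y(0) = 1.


General solution of y' = 2y is y = Ce^(2x).
Apply y(0) = 1: C = 1.
Particular solution: y = e^(2x).


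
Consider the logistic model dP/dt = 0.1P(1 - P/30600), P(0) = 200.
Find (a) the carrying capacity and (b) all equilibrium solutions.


Logistic ODE dP/dt = 0.1P(1 - P/30600) has equilibria where dP/dt = 0, i.e. P = 0 or P = 30600.
The coefficient (1 - P/K) = 0 when P = K, identifying K = 30600 as the carrying capacity.
(a) K = 30600; (b) equilibria P = 0 and P = 30600.


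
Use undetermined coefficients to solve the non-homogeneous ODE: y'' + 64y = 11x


Homogeneous: r² + 64 = 0 ⇒ r = ±8i, y_h = C₁cos(8x) + C₂sin(8x).
Polynomial forcing; try y_p = Ax + B. Then y_p'' + 64 y_p = 64(Ax + B) = 11x, so B = 0 and A = 11/64.
General solution: y = C₁cos(8x) + C₂sin(8x) + (11/64)x.


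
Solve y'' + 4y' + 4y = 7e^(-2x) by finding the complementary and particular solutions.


Characteristic polynomial (r + 2)² = 0; repeated root r = -2.
y_h = (C₁ + C₂x)e^(-2x). Forcing matches the repeated root (resonance), so try y_p = Ax² e^(-2x).
Substitute and solve for A: 2A = 7, so A = 7/2.
General solution: y = (C₁ + C₂x + (7/2)x²)e^(-2x).


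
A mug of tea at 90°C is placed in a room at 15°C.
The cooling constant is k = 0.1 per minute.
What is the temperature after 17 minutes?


Newton's law: dT/dt = -k(T - T_a) has solution T(t) = T_a + (T₀ - T_a)e^(-kt).
Plug in T_a = 15, T₀ = 90, k = 0.1, t = 17: T(17) = 15 + (75)e^(-1.70) ≈ 28.7°C.


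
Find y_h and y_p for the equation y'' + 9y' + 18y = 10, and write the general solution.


Characteristic roots of r² + 9r + 18 = 0 are -6, -3.
y_h = C₁e^(-6x) + C₂e^(-3x).
Constant forcing; try y_p = A. Then 18A = 10 ⇒ A = 5/9.
General solution: y = C₁e^(-6x) + C₂e^(-3x) + 5/9.


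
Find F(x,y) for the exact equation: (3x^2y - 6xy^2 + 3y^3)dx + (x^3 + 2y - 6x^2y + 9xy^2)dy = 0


Check exactness: ∂M/∂y = 3x^2 - 12xy + 9y^2 and ∂N/∂x = 3x^2 - 12xy + 9y^2; equal, so the equation is exact.
Integrate M with respect to x (treating y as constant): ∫M dx = x^3y - 3x^2y^2 + 3xy^3 + h(y).
Differentiate w.r.t. y and set equal to N: the x-dependent terms already match, leaving h'(y) = 2y. Integrate: h(y) = y^2.
So F(x,y) = x^3y + y^2 - 3x^2y^2 + 3xy^3.
General solution: x^3y + y^2 - 3x^2y^2 + 3xy^3 = C.


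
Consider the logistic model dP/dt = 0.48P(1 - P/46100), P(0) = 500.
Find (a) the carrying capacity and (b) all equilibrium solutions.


Logistic ODE dP/dt = 0.48P(1 - P/46100) has equilibria where dP/dt = 0, i.e. P = 0 or P = 46100.
The coefficient (1 - P/K) = 0 when P = K, identifying K = 46100 as the carrying capacity.
(a) K = 46100; (b) equilibria P = 0 and P = 46100.


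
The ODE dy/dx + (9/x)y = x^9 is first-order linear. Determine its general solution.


P(x) = 9/x ⇒ μ = x^9.
(x^9 y)' = x^9·x^9 = x^18.
Integrate: x^9 y = x^19/(19) + C.
Solve for y: y = (1/19)x^10 + C/x^9.


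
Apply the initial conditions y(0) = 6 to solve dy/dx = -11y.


General solution of y' = -11y is y = Ce^(-11x).
Apply y(0) = 6: C = 6.
Particular solution: y = 6e^(-11x).


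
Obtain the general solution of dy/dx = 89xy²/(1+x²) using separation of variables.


Separate: dy/y² = 89x/(1+x²) dx.
Integrate LHS: ∫ dy/y² = -1/y.
Integrate RHS via u = 1+x²: (89/2)ln(1+x²) + C.
Result: -1/y = (89/2)ln(1+x²) + C.


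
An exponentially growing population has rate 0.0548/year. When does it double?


Exponential growth: P(t) = P₀ e^(0.0548t). Set P(t)/P₀ = 2: e^(0.0548t) = 2.
Solve: t = ln(2)/0.0548 ≈ 12.65 years.


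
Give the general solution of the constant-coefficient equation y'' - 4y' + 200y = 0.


Characteristic equation: r² - 4r + 200 = 0.
Discriminant is negative; roots r = 2 ± 14i (complex conjugate pair).
General solution uses e^(α x)(C₁ cos(β x) + C₂ sin(β x)): y = e^(2x)(C₁cos(14x) + C₂sin(14x)).


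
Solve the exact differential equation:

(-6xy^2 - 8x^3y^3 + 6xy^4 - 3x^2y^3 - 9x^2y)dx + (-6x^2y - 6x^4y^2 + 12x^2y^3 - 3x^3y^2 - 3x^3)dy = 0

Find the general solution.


Check exactness: ∂M/∂y = -12xy - 24x^3y^2 + 24xy^3 - 9x^2y^2 - 9x^2 and ∂N/∂x = -12xy - 24x^3y^2 + 24xy^3 - 9x^2y^2 - 9x^2; equal, so the equation is exact.
Integrate M with respect to x (treating y as constant): ∫M dx = -3x^2y^2 - 2x^4y^3 + 3x^2y^4 - x^3y^3 - 3x^3y + h(y).
Differentiate w.r.t. y and set equal to N: all terms match, so h'(y) = 0 and h is a constant absorbed into C.
General solution: -3x^2y^2 - 2x^4y^3 + 3x^2y^4 - x^3y^3 - 3x^3y = C.


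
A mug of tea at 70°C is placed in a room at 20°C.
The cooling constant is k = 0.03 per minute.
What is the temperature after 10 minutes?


Newton's law: dT/dt = -k(T - T_a) has solution T(t) = T_a + (T₀ - T_a)e^(-kt).
Plug in T_a = 20, T₀ = 70, k = 0.03, t = 10: T(10) = 20 + (50)e^(-0.30) ≈ 57.0°C.


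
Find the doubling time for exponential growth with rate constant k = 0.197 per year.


Exponential growth: P(t) = P₀ e^(0.197t). Set P(t)/P₀ = 2: e^(0.197t) = 2.
Solve: t = ln(2)/0.197 ≈ 3.52 years.


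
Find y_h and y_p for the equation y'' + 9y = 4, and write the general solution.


Homogeneous part: r² + 9 = 0 ⇒ r = ±3i, so y_h = C₁cos(3x) + C₂sin(3x).
Try constant y_p = A; plug in: 9A = 4 ⇒ A = 4/9.
General solution: y = C₁cos(3x) + C₂sin(3x) + 4/9.


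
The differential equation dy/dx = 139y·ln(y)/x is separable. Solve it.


Separate: dy/[y ln(y)] = 139 dx/x.
Substitute u = ln(y): du/u = 139 dx/x.
Integrate: ln|ln(y)| = 139ln|x| + C₀, hence ln(y) = C·x^139.


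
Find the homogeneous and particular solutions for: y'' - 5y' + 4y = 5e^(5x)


Characteristic roots of r² - 5r + 4 = 0 are 1, 4.
y_h = C₁e^(x) + C₂e^(4x).
Forcing exponent 5 is not a characteristic root; try y_p = Ae^(5x).
Substitute: A·(25 + (-5)·5 + (4)) = A·4 = 5, so A = 5/4.
General solution: y = C₁e^(x) + C₂e^(4x) + (5/4)e^(5x).


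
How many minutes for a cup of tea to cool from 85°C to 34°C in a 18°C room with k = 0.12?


From T(t) = T_a + (T₀ - T_a)e^(-kt), set T(t) = 34:
(34 - 18) / (85 - 18) = e^(-0.12t), so t = -ln(0.239)/0.12 ≈ 11.9 minutes.


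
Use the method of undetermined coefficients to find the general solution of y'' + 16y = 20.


Homogeneous part: r² + 16 = 0 ⇒ r = ±4i, so y_h = C₁cos(4x) + C₂sin(4x).
Try constant y_p = A; plug in: 16A = 20 ⇒ A = 5/4.
General solution: y = C₁cos(4x) + C₂sin(4x) + 5/4.


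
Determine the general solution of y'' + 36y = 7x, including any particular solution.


Homogeneous: r² + 36 = 0 ⇒ r = ±6i, y_h = C₁cos(6x) + C₂sin(6x).
Polynomial forcing; try y_p = Ax + B. Then y_p'' + 36 y_p = 36(Ax + B) = 7x, so B = 0 and A = 7/36.
General solution: y = C₁cos(6x) + C₂sin(6x) + (7/36)x.


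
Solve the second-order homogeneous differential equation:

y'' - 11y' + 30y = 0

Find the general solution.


Characteristic equation: r² - 11r + 30 = 0.
Factor: (r - 5)(r - 6) = 0 ⇒ r = 5, 6 (distinct real).
General solution: y = C₁e^(5x) + C₂e^(6x).


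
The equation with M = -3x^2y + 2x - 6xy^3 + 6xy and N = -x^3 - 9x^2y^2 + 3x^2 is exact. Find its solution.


Check exactness: ∂M/∂y = -3x^2 - 18xy^2 + 6x and ∂N/∂x = -3x^2 - 18xy^2 + 6x; equal, so the equation is exact.
Integrate M with respect to x (treating y as constant): ∫M dx = -x^3y + x^2 - 3x^2y^3 + 3x^2y + h(y).
Differentiate w.r.t. y and set equal to N: all terms match, so h'(y) = 0 and h is a constant absorbed into C.
General solution: -x^3y + x^2 - 3x^2y^3 + 3x^2y = C.


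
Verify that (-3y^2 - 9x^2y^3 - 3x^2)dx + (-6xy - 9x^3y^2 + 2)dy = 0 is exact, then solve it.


Check exactness: ∂M/∂y = -6y - 27x^2y^2 and ∂N/∂x = -6y - 27x^2y^2; equal, so the equation is exact.
Integrate M with respect to x (treating y as constant): ∫M dx = -3xy^2 - 3x^3y^3 - x^3 + h(y).
Differentiate w.r.t. y and set equal to N: the x-dependent terms already match, leaving h'(y) = 2. Integrate: h(y) = 2y.
So F(x,y) = -3xy^2 - 3x^3y^3 - x^3 + 2y.
General solution: -3xy^2 - 3x^3y^3 - x^3 + 2y = C.


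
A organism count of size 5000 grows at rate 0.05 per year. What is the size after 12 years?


The ODE dP/dt = 0.05P has solution P(t) = P(0)e^(0.05t).
Substitute P(0) = 5000 and t = 12: P(12) = 5000 e^(0.60) ≈ 9111.


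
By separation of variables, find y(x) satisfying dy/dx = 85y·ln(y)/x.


Separate: dy/[y ln(y)] = 85 dx/x.
Substitute u = ln(y): du/u = 85 dx/x.
Integrate: ln|ln(y)| = 85ln|x| + C₀, hence ln(y) = C·x^85.


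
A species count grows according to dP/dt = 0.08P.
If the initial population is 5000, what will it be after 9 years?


The ODE dP/dt = 0.08P has solution P(t) = P(0)e^(0.08t).
Substitute P(0) = 5000 and t = 9: P(9) = 5000 e^(0.72) ≈ 10272.


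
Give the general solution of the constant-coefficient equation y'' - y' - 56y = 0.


Characteristic equation: r² - r - 56 = 0.
Factor: (r - 8)(r + 7) = 0 ⇒ r = 8, -7 (distinct real).
General solution: y = C₁e^(8x) + C₂e^(-7x).


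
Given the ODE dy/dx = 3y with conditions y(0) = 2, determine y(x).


General solution of y' = 3y is y = Ce^(3x).
Apply y(0) = 2: C = 2.
Particular solution: y = 2e^(3x).


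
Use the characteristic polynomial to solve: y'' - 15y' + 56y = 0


Characteristic equation: r² - 15r + 56 = 0.
Factor: (r - 7)(r - 8) = 0 ⇒ r = 7, 8 (distinct real).
General solution: y = C₁e^(7x) + C₂e^(8x).


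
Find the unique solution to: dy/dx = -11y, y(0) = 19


General solution of y' = -11y is y = Ce^(-11x).
Apply y(0) = 19: C = 19.
Particular solution: y = 19e^(-11x).


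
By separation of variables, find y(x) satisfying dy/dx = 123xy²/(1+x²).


Separate: dy/y² = 123x/(1+x²) dx.
Integrate LHS: ∫ dy/y² = -1/y.
Integrate RHS via u = 1+x²: (123/2)ln(1+x²) + C.
Result: -1/y = (123/2)ln(1+x²) + C.


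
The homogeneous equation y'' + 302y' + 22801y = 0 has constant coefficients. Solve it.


Characteristic equation: r² + 302r + 22801 = 0, i.e. (r + 151)² = 0.
Repeated root r = -151; include an x factor for the second linearly independent solution.
General solution: y = (C₁ + C₂x)e^(-151x).


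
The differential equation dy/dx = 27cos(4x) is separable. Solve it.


g(y) = 1, so integrate directly: y = ∫ 27cos(4x) dx = (27/4)sin(4x) + C.


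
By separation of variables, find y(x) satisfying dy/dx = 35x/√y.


Separate: √y dy = 35x dx.
Integrate: (2/3)y^(3/2) = (35/2)x² + C.


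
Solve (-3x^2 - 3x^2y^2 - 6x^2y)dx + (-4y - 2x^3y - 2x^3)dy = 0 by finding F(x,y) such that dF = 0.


Check exactness: ∂M/∂y = -6x^2y - 6x^2 and ∂N/∂x = -6x^2y - 6x^2; equal, so the equation is exact.
Integrate M with respect to x (treating y as constant): ∫M dx = -x^3 - x^3y^2 - 2x^3y + h(y).
Differentiate w.r.t. y and set equal to N: the x-dependent terms already match, leaving h'(y) = -4y. Integrate: h(y) = -2y^2.
So F(x,y) = -x^3 - 2y^2 - x^3y^2 - 2x^3y.
General solution: -x^3 - 2y^2 - x^3y^2 - 2x^3y = C.


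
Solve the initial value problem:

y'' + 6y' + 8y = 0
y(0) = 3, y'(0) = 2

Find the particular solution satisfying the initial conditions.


Characteristic roots of r² + 6r + 8 = 0 are -2, -4.
General solution y = c₁ e^(-2x) + c₂ e^(-4x).
Apply y(0) = 3: c₁ + c₂ = 3. Apply y'(0) = 2: -2 c₁ - 4 c₂ = 2.
Solve: c₁ = 7, c₂ = -4.
Particular solution: y = 7e^(-2x) - 4e^(-4x).


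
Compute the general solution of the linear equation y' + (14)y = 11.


P(x) = 14, Q(x) = 11; integrating factor μ = e^(14x).
(μ y)' = 11e^(14x) ⇒ μ y = (11/14)e^(14x) + C.
Divide by μ: y = 11/14 + Ce^(-14x).


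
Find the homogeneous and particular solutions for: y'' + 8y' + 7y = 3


Characteristic roots of r² + 8r + 7 = 0 are -1, -7.
y_h = C₁e^(-x) + C₂e^(-7x).
Constant forcing; try y_p = A. Then 7A = 3 ⇒ A = 3/7.
General solution: y = C₁e^(-x) + C₂e^(-7x) + 3/7.


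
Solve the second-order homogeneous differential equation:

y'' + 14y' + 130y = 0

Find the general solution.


Characteristic equation: r² + 14r + 130 = 0.
Discriminant is negative; roots r = -7 ± 9i (complex conjugate pair).
General solution uses e^(α x)(C₁ cos(β x) + C₂ sin(β x)): y = e^(-7x)(C₁cos(9x) + C₂sin(9x)).


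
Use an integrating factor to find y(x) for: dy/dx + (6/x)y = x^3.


P(x) = 6/x ⇒ μ = x^6.
(x^6 y)' = x^6·x^3 = x^9.
Integrate: x^6 y = x^10/(10) + C.
Solve for y: y = (1/10)x^4 + C/x^6.


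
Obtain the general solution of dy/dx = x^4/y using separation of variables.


Separate variables: y dy = x^4 dx.
Integrate both sides: y²/2 = (1/5)x^5 + C₀.
Multiply by 2: y² = (2/5)x^5 + C.


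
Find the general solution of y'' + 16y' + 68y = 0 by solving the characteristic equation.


Characteristic equation: r² + 16r + 68 = 0.
Discriminant is negative; roots r = -8 ± 2i (complex conjugate pair).
General solution uses e^(α x)(C₁ cos(β x) + C₂ sin(β x)): y = e^(-8x)(C₁cos(2x) + C₂sin(2x)).


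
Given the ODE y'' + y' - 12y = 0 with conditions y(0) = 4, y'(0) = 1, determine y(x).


Characteristic roots of r² + r - 12 = 0 are -4, 3.
General solution y = c₁ e^(-4x) + c₂ e^(3x).
Apply y(0) = 4: c₁ + c₂ = 4. Apply y'(0) = 1: -4 c₁ + 3 c₂ = 1.
Solve: c₁ = 11/7, c₂ = 17/7.
Particular solution: y = (11/7)e^(-4x) + (17/7)e^(3x).


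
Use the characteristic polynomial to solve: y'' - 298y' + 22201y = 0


Characteristic equation: r² - 298r + 22201 = 0, i.e. (r - 149)² = 0.
Repeated root r = 149; include an x factor for the second linearly independent solution.
General solution: y = (C₁ + C₂x)e^(149x).


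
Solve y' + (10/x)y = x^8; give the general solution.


P(x) = 10/x ⇒ μ = x^10.
(x^10 y)' = x^18 ⇒ x^10 y = x^19/(19) + C.
Solve for y: y = (1/19)x^9 + C/x^10.


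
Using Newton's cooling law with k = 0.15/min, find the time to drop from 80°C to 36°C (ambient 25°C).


From T(t) = T_a + (T₀ - T_a)e^(-kt), set T(t) = 36:
(36 - 25) / (80 - 25) = e^(-0.15t), so t = -ln(0.200)/0.15 ≈ 10.7 minutes.


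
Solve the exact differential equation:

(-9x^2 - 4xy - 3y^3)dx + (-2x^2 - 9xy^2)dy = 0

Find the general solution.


Check exactness: ∂M/∂y = -4x - 9y^2 and ∂N/∂x = -4x - 9y^2; equal, so the equation is exact.
Integrate M with respect to x (treating y as constant): ∫M dx = -3x^3 - 2x^2y - 3xy^3 + h(y).
Differentiate w.r.t. y and set equal to N: all terms match, so h'(y) = 0 and h is a constant absorbed into C.
General solution: -3x^3 - 2x^2y - 3xy^3 = C.


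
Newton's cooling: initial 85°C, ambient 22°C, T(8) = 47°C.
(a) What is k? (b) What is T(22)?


Newton's law: T(t) = T_a + (T₀ - T_a)e^(-kt).
(a) Use T(8) = 47: (47 - 22)/(85 - 22) = e^(-k·8), so k = -ln(0.397)/8 ≈ 0.1155.
(b) Apply k to t = 22: T(22) = 22 + (63)e^(-2.542) ≈ 27.0°C.


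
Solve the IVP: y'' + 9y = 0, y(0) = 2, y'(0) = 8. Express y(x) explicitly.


Characteristic roots of r² + 9 = 0 are ±3i, so y = C₁cos(3x) + C₂sin(3x).
Apply y(0) = 2: C₁ = 2. Differentiate and apply y'(0) = 8: 3·C₂ = 8, so C₂ = 8/3.
Particular solution: y = 2cos(3x) + (8/3)sin(3x).


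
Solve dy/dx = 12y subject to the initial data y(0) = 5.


General solution of y' = 12y is y = Ce^(12x).
Apply y(0) = 5: C = 5.
Particular solution: y = 5e^(12x).


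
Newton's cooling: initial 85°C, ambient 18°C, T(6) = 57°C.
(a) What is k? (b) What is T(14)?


Newton's law: T(t) = T_a + (T₀ - T_a)e^(-kt).
(a) Use T(6) = 57: (57 - 18)/(85 - 18) = e^(-k·6), so k = -ln(0.582)/6 ≈ 0.0902.
(b) Apply k to t = 14: T(14) = 18 + (67)e^(-1.263) ≈ 37.0°C.


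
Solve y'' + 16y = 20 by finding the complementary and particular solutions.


Homogeneous part: r² + 16 = 0 ⇒ r = ±4i, so y_h = C₁cos(4x) + C₂sin(4x).
Try constant y_p = A; plug in: 16A = 20 ⇒ A = 5/4.
General solution: y = C₁cos(4x) + C₂sin(4x) + 5/4.


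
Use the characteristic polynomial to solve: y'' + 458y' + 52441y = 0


Characteristic equation: r² + 458r + 52441 = 0, i.e. (r + 229)² = 0.
Repeated root r = -229; include an x factor for the second linearly independent solution.
General solution: y = (C₁ + C₂x)e^(-229x).


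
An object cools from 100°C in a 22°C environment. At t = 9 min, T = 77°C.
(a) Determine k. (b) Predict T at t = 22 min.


Newton's law: T(t) = T_a + (T₀ - T_a)e^(-kt).
(a) Use T(9) = 77: (77 - 22)/(100 - 22) = e^(-k·9), so k = -ln(0.705)/9 ≈ 0.0388.
(b) Apply k to t = 22: T(22) = 22 + (78)e^(-0.854) ≈ 55.2°C.


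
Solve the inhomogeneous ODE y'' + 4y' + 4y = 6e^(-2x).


Characteristic polynomial (r + 2)² = 0; repeated root r = -2.
y_h = (C₁ + C₂x)e^(-2x). Forcing matches the repeated root (resonance), so try y_p = Ax² e^(-2x).
Substitute and solve for A: 2A = 6, so A = 3.
General solution: y = (C₁ + C₂x + 3x²)e^(-2x).


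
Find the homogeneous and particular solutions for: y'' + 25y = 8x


Homogeneous: r² + 25 = 0 ⇒ r = ±5i, y_h = C₁cos(5x) + C₂sin(5x).
Polynomial forcing; try y_p = Ax + B. Then y_p'' + 25 y_p = 25(Ax + B) = 8x, so B = 0 and A = 8/25.
General solution: y = C₁cos(5x) + C₂sin(5x) + (8/25)x.


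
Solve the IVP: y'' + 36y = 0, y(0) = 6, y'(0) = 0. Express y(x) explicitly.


Characteristic roots of r² + 36 = 0 are ±6i, so y = C₁cos(6x) + C₂sin(6x).
Apply y(0) = 6: C₁ = 6. Differentiate and apply y'(0) = 0: 6·C₂ = 0, so C₂ = 0.
Particular solution: y = 6cos(6x).


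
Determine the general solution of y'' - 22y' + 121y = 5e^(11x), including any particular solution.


Characteristic polynomial (r - 11)² = 0; repeated root r = 11.
y_h = (C₁ + C₂x)e^(11x). Forcing matches the repeated root (resonance), so try y_p = Ax² e^(11x).
Substitute and solve for A: 2A = 5, so A = 5/2.
General solution: y = (C₁ + C₂x + (5/2)x²)e^(11x).


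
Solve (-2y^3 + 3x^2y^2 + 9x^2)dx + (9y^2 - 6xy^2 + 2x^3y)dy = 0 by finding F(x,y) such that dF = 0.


Check exactness: ∂M/∂y = -6y^2 + 6x^2y and ∂N/∂x = -6y^2 + 6x^2y; equal, so the equation is exact.
Integrate M with respect to x (treating y as constant): ∫M dx = -2xy^3 + x^3y^2 + 3x^3 + h(y).
Differentiate w.r.t. y and set equal to N: the x-dependent terms already match, leaving h'(y) = 9y^2. Integrate: h(y) = 3y^3.
So F(x,y) = 3y^3 - 2xy^3 + x^3y^2 + 3x^3.
General solution: 3y^3 - 2xy^3 + x^3y^2 + 3x^3 = C.


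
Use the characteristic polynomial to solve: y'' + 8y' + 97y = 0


Characteristic equation: r² + 8r + 97 = 0.
Discriminant is negative; roots r = -4 ± 9i (complex conjugate pair).
General solution uses e^(α x)(C₁ cos(β x) + C₂ sin(β x)): y = e^(-4x)(C₁cos(9x) + C₂sin(9x)).


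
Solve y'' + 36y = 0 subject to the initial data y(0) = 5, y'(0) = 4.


Characteristic roots of r² + 36 = 0 are ±6i, so y = C₁cos(6x) + C₂sin(6x).
Apply y(0) = 5: C₁ = 5. Differentiate and apply y'(0) = 4: 6·C₂ = 4, so C₂ = 2/3.
Particular solution: y = 5cos(6x) + (2/3)sin(6x).


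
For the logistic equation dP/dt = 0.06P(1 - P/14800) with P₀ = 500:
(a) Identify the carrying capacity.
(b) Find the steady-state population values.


Logistic ODE dP/dt = 0.06P(1 - P/14800) has equilibria where dP/dt = 0, i.e. P = 0 or P = 14800.
The coefficient (1 - P/K) = 0 when P = K, identifying K = 14800 as the carrying capacity.
(a) K = 14800; (b) equilibria P = 0 and P = 14800.


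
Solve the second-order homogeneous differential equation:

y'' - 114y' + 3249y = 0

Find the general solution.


Characteristic equation: r² - 114r + 3249 = 0, i.e. (r - 57)² = 0.
Repeated root r = 57; include an x factor for the second linearly independent solution.
General solution: y = (C₁ + C₂x)e^(57x).


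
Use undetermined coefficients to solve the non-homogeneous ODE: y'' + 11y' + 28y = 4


Characteristic roots of r² + 11r + 28 = 0 are -7, -4.
y_h = C₁e^(-7x) + C₂e^(-4x).
Constant forcing; try y_p = A. Then 28A = 4 ⇒ A = 1/7.
General solution: y = C₁e^(-7x) + C₂e^(-4x) + 1/7.


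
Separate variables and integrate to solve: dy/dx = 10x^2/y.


Separate variables: y dy = 10x^2 dx.
Integrate both sides: y²/2 = (10/3)x^3 + C₀.
Multiply by 2: y² = (20/3)x^3 + C.


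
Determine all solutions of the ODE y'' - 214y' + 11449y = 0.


Characteristic equation: r² - 214r + 11449 = 0, i.e. (r - 107)² = 0.
Repeated root r = 107; include an x factor for the second linearly independent solution.
General solution: y = (C₁ + C₂x)e^(107x).


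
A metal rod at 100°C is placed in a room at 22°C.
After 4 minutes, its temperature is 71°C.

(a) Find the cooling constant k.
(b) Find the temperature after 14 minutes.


Newton's law: T(t) = T_a + (T₀ - T_a)e^(-kt).
(a) Use T(4) = 71: (71 - 22)/(100 - 22) = e^(-k·4), so k = -ln(0.628)/4 ≈ 0.1162.
(b) Apply k to t = 14: T(14) = 22 + (78)e^(-1.627) ≈ 37.3°C.


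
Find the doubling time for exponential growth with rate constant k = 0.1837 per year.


Exponential growth: P(t) = P₀ e^(0.1837t). Set P(t)/P₀ = 2: e^(0.1837t) = 2.
Solve: t = ln(2)/0.1837 ≈ 3.77 years.


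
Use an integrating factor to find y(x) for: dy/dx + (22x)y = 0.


P(x) = 22x ⇒ μ = e^(11x²).
Q(x) = 0 so μ y is constant: y = Ce^(-11x²).


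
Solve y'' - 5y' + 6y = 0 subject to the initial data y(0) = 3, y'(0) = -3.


Characteristic roots of r² - 5r + 6 = 0 are 2, 3.
General solution y = c₁ e^(2x) + c₂ e^(3x).
Apply y(0) = 3: c₁ + c₂ = 3. Apply y'(0) = -3: 2 c₁ + 3 c₂ = -3.
Solve: c₁ = 12, c₂ = -9.
Particular solution: y = 12e^(2x) - 9e^(3x).


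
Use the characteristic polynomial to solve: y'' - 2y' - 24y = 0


Characteristic equation: r² - 2r - 24 = 0.
Factor: (r - 6)(r + 4) = 0 ⇒ r = 6, -4 (distinct real).
General solution: y = C₁e^(6x) + C₂e^(-4x).


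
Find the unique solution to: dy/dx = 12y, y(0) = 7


General solution of y' = 12y is y = Ce^(12x).
Apply y(0) = 7: C = 7.
Particular solution: y = 7e^(12x).


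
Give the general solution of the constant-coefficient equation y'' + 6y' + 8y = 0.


Characteristic equation: r² + 6r + 8 = 0.
Factor: (r + 4)(r + 2) = 0 ⇒ r = -4, -2 (distinct real).
General solution: y = C₁e^(-4x) + C₂e^(-2x).


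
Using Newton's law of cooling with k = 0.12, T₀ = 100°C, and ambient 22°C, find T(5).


Newton's law: dT/dt = -k(T - T_a) has solution T(t) = T_a + (T₀ - T_a)e^(-kt).
Plug in T_a = 22, T₀ = 100, k = 0.12, t = 5: T(5) = 22 + (78)e^(-0.60) ≈ 64.8°C.


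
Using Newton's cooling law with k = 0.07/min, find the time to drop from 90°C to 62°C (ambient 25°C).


From T(t) = T_a + (T₀ - T_a)e^(-kt), set T(t) = 62:
(62 - 25) / (90 - 25) = e^(-0.07t), so t = -ln(0.569)/0.07 ≈ 8.0 minutes.


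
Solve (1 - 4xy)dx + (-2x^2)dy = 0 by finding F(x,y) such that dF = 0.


Check exactness: ∂M/∂y = -4x and ∂N/∂x = -4x; equal, so the equation is exact.
Integrate M with respect to x (treating y as constant): ∫M dx = x - 2x^2y + h(y).
Differentiate w.r.t. y and set equal to N: all terms match, so h'(y) = 0 and h is a constant absorbed into C.
General solution: x - 2x^2y = C.


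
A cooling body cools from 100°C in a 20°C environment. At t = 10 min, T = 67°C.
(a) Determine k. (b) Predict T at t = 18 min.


Newton's law: T(t) = T_a + (T₀ - T_a)e^(-kt).
(a) Use T(10) = 67: (67 - 20)/(100 - 20) = e^(-k·10), so k = -ln(0.588)/10 ≈ 0.0532.
(b) Apply k to t = 18: T(18) = 20 + (80)e^(-0.957) ≈ 50.7°C.


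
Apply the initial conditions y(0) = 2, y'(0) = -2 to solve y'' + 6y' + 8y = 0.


Characteristic roots of r² + 6r + 8 = 0 are -2, -4.
General solution y = c₁ e^(-2x) + c₂ e^(-4x).
Apply y(0) = 2: c₁ + c₂ = 2. Apply y'(0) = -2: -2 c₁ - 4 c₂ = -2.
Solve: c₁ = 3, c₂ = -1.
Particular solution: y = 3e^(-2x) - e^(-4x).


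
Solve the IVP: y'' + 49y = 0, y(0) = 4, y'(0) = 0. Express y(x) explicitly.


Characteristic roots of r² + 49 = 0 are ±7i, so y = C₁cos(7x) + C₂sin(7x).
Apply y(0) = 4: C₁ = 4. Differentiate and apply y'(0) = 0: 7·C₂ = 0, so C₂ = 0.
Particular solution: y = 4cos(7x).


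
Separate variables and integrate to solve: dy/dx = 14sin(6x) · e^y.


Separate: e^(-y) dy = 14sin(6x) dx.
Integrate: -e^(-y) = -(7/3)cos(6x) + C₀.
Rearrange: e^(-y) = (7/3)cos(6x) + C.


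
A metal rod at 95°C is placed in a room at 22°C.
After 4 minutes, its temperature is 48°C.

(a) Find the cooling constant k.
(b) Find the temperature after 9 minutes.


Newton's law: T(t) = T_a + (T₀ - T_a)e^(-kt).
(a) Use T(4) = 48: (48 - 22)/(95 - 22) = e^(-k·4), so k = -ln(0.356)/4 ≈ 0.2581.
(b) Apply k to t = 9: T(9) = 22 + (73)e^(-2.323) ≈ 29.2°C.


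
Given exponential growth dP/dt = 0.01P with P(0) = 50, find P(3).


The ODE dP/dt = 0.01P has solution P(t) = P(0)e^(0.01t).
Substitute P(0) = 50 and t = 3: P(3) = 50 e^(0.03) ≈ 52.


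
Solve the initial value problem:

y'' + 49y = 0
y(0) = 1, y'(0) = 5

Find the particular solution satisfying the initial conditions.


Characteristic roots of r² + 49 = 0 are ±7i, so y = C₁cos(7x) + C₂sin(7x).
Apply y(0) = 1: C₁ = 1. Differentiate and apply y'(0) = 5: 7·C₂ = 5, so C₂ = 5/7.
Particular solution: y = cos(7x) + (5/7)sin(7x).


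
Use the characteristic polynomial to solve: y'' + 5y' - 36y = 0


Characteristic equation: r² + 5r - 36 = 0.
Factor: (r - 4)(r + 9) = 0 ⇒ r = 4, -9 (distinct real).
General solution: y = C₁e^(4x) + C₂e^(-9x).


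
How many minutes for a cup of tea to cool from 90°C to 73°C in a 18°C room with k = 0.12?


From T(t) = T_a + (T₀ - T_a)e^(-kt), set T(t) = 73:
(73 - 18) / (90 - 18) = e^(-0.12t), so t = -ln(0.764)/0.12 ≈ 2.2 minutes.


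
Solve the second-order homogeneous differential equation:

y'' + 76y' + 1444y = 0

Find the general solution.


Characteristic equation: r² + 76r + 1444 = 0, i.e. (r + 38)² = 0.
Repeated root r = -38; include an x factor for the second linearly independent solution.
General solution: y = (C₁ + C₂x)e^(-38x).


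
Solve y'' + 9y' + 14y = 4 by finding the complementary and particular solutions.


Characteristic roots of r² + 9r + 14 = 0 are -2, -7.
y_h = C₁e^(-2x) + C₂e^(-7x).
Constant forcing; try y_p = A. Then 14A = 4 ⇒ A = 2/7.
General solution: y = C₁e^(-2x) + C₂e^(-7x) + 2/7.


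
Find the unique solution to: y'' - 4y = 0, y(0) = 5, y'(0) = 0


Characteristic roots of r² - 4 = 0 are 2, -2.
General solution y = c₁ e^(2x) + c₂ e^(-2x).
Apply y(0) = 5: c₁ + c₂ = 5. Apply y'(0) = 0: 2 c₁ - 2 c₂ = 0.
Solve: c₁ = 5/2, c₂ = 5/2.
Particular solution: y = (5/2)e^(2x) + (5/2)e^(-2x).


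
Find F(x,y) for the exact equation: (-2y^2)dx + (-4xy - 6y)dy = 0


Check exactness: ∂M/∂y = -4y and ∂N/∂x = -4y; equal, so the equation is exact.
Integrate M with respect to x (treating y as constant): ∫M dx = -2xy^2 + h(y).
Differentiate w.r.t. y and set equal to N: the x-dependent terms already match, leaving h'(y) = -6y. Integrate: h(y) = -3y^2.
So F(x,y) = -2xy^2 - 3y^2.
General solution: -2xy^2 - 3y^2 = C.


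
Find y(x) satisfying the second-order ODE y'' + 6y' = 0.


Characteristic equation: r² + 6r = 0.
Factor: (r - 0)(r + 6) = 0 ⇒ r = 0, -6 (distinct real).
General solution: y = C₁ + C₂e^(-6x).


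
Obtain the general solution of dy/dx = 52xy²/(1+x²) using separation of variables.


Separate: dy/y² = 52x/(1+x²) dx.
Integrate LHS: ∫ dy/y² = -1/y.
Integrate RHS via u = 1+x²: 26ln(1+x²) + C.
Result: -1/y = 26ln(1+x²) + C.


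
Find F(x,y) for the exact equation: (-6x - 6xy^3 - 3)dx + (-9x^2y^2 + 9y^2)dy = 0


Check exactness: ∂M/∂y = -18xy^2 and ∂N/∂x = -18xy^2; equal, so the equation is exact.
Integrate M with respect to x (treating y as constant): ∫M dx = -3x^2 - 3x^2y^3 - 3x + h(y).
Differentiate w.r.t. y and set equal to N: the x-dependent terms already match, leaving h'(y) = 9y^2. Integrate: h(y) = 3y^3.
So F(x,y) = -3x^2 - 3x^2y^3 + 3y^3 - 3x.
General solution: -3x^2 - 3x^2y^3 + 3y^3 - 3x = C.


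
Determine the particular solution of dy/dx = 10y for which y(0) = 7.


General solution of y' = 10y is y = Ce^(10x).
Apply y(0) = 7: C = 7.
Particular solution: y = 7e^(10x).


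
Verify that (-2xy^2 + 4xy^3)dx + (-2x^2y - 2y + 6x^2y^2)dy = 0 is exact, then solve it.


Check exactness: ∂M/∂y = -4xy + 12xy^2 and ∂N/∂x = -4xy + 12xy^2; equal, so the equation is exact.
Integrate M with respect to x (treating y as constant): ∫M dx = -x^2y^2 + 2x^2y^3 + h(y).
Differentiate w.r.t. y and set equal to N: the x-dependent terms already match, leaving h'(y) = -2y. Integrate: h(y) = -y^2.
So F(x,y) = -x^2y^2 - y^2 + 2x^2y^3.
General solution: -x^2y^2 - y^2 + 2x^2y^3 = C.


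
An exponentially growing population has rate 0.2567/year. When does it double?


Exponential growth: P(t) = P₀ e^(0.2567t). Set P(t)/P₀ = 2: e^(0.2567t) = 2.
Solve: t = ln(2)/0.2567 ≈ 2.70 years.


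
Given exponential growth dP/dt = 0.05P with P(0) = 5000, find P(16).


The ODE dP/dt = 0.05P has solution P(t) = P(0)e^(0.05t).
Substitute P(0) = 5000 and t = 16: P(16) = 5000 e^(0.80) ≈ 11128.


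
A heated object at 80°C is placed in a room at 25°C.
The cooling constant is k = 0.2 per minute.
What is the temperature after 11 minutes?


Newton's law: dT/dt = -k(T - T_a) has solution T(t) = T_a + (T₀ - T_a)e^(-kt).
Plug in T_a = 25, T₀ = 80, k = 0.2, t = 11: T(11) = 25 + (55)e^(-2.20) ≈ 31.1°C.


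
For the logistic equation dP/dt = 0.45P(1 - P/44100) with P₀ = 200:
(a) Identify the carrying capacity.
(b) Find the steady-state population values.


Logistic ODE dP/dt = 0.45P(1 - P/44100) has equilibria where dP/dt = 0, i.e. P = 0 or P = 44100.
The coefficient (1 - P/K) = 0 when P = K, identifying K = 44100 as the carrying capacity.
(a) K = 44100; (b) equilibria P = 0 and P = 44100.


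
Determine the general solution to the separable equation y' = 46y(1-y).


Separate: dy/[y(1-y)] = 46 dx.
Partial fractions: 1/[y(1-y)] = 1/y + 1/(1-y).
Integrate: ln|y/(1-y)| = 46x + C₀.
Solve for y: y = 1/(1 + Ce^(-46x)).


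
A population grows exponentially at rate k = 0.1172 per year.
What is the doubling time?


Exponential growth: P(t) = P₀ e^(0.1172t). Set P(t)/P₀ = 2: e^(0.1172t) = 2.
Solve: t = ln(2)/0.1172 ≈ 5.91 years.


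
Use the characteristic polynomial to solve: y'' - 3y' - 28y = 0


Characteristic equation: r² - 3r - 28 = 0.
Factor: (r + 4)(r - 7) = 0 ⇒ r = -4, 7 (distinct real).
General solution: y = C₁e^(-4x) + C₂e^(7x).
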